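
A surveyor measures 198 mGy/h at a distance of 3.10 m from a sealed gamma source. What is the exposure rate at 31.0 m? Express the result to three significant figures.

1.98 mGy/h

Since intensity falls as 1/r², the rate at 31.0 m is
198 × (3.10/31.0)² = 198 × 0.01000 = 1.980 mGy/h.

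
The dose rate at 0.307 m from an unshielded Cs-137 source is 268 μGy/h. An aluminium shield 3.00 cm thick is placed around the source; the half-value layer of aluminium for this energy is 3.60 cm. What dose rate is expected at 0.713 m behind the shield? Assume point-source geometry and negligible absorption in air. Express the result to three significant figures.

27.9 μGy/h

Distance alone: 268 × (0.307/0.713)² = 268 × 0.1854 = 49.69 μGy/h.
Shield: 3.00/3.60 = 0.8333 half-value layers → attenuation 2^(−0.8333) = 0.5612.
Combined: 49.69 × 0.5612 = 27.89 μGy/h.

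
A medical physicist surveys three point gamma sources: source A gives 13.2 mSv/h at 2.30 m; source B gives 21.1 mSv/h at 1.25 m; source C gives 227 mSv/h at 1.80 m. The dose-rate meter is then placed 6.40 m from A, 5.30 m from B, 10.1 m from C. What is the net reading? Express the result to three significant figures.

10.1 mSv/h

By superposition, sum each source's inverse-square contribution:
A: 13.2 × (2.30/6.40)² = 1.705 mSv/h
B: 21.1 × (1.25/5.30)² = 1.174 mSv/h
C: 227 × (1.80/10.1)² = 7.210 mSv/h
Total = 1.705 + 1.174 + 7.210 = 10.09 mSv/h.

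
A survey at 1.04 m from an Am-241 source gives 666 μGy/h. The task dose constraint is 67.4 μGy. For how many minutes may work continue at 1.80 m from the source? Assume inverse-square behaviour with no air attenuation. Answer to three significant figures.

18.2 min

By the inverse-square law, rate at 1.80 m:
666 × (1.04/1.80)² = 666 × 0.3338 = 222.3 μGy/h.
Stay time = 67.4 μGy ÷ 222.3 μGy/h = 0.3032 h = 18.19 min.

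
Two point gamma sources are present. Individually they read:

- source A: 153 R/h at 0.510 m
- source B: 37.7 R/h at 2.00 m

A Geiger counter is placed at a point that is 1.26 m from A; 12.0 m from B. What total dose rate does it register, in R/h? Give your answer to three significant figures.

26.1 R/h

Each source contributes Iᵢ·(dᵢ/rᵢ)²; contributions add.
A: 153 × (0.510/1.26)² = 25.07 R/h
B: 37.7 × (2.00/12.0)² = 1.047 R/h
Total = 25.07 + 1.047 = 26.12 R/h.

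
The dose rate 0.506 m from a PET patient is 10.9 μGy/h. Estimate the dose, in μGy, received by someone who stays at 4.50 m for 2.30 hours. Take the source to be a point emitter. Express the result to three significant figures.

By the inverse-square law, rate at 4.50 m:
(0.506/4.50)² = 0.01264, so 10.9 × 0.01264 = 0.1378 μGy/h.
Dose = rate × time = 0.1378 μGy/h × 2.300 h = 0.3169 μGy.

0.317 μGy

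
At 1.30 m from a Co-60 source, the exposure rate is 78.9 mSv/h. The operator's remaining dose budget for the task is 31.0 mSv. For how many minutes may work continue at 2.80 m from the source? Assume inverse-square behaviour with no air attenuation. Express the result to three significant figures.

Since intensity falls as 1/r², rate at 2.80 m:
(1.30/2.80)² = 0.2156, so 78.9 × 0.2156 = 17.01 mSv/h.
Stay time = 31.0 mSv ÷ 17.01 mSv/h = 1.822 h = 109.3 min.

109 min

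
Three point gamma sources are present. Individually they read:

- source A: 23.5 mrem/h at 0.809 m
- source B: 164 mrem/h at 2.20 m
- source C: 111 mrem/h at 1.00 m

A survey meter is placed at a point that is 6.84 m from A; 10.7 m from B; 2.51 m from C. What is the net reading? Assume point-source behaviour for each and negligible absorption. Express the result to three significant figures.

Each source contributes Iᵢ·(dᵢ/rᵢ)²; contributions add.
A: 23.5 × (0.809/6.84)² = 0.3287 mrem/h
B: 164 × (2.20/10.7)² = 6.933 mrem/h
C: 111 × (1.00/2.51)² = 17.62 mrem/h
Total = 0.3287 + 6.933 + 17.62 = 24.88 mrem/h.

24.9 mrem/h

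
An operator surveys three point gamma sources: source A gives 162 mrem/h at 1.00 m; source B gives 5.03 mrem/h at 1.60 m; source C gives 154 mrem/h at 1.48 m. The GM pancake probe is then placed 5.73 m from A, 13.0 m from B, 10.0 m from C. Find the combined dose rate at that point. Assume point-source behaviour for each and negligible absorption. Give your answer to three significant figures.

Each source contributes Iᵢ·(dᵢ/rᵢ)²; contributions add.
A: 162 × (1.00/5.73)² = 4.934 mrem/h
B: 5.03 × (1.60/13.0)² = 0.07619 mrem/h
C: 154 × (1.48/10.0)² = 3.373 mrem/h
Total = 4.934 + 0.07619 + 3.373 = 8.383 mrem/h.

8.38 mrem/h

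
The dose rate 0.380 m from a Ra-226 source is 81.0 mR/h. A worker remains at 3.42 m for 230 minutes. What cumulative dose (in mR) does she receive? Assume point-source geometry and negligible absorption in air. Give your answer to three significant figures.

3.83 mR

Using I₁d₁² = I₂d₂², rate at 3.42 m:
81.0 × (0.380/3.42)² = 81.0 × 0.01235 = 1.000 mR/h.
Dose = rate × time = 1.000 mR/h × 3.833 h = 3.833 mR.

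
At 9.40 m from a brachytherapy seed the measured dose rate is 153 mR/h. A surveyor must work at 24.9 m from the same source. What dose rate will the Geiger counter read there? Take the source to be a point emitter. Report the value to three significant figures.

21.8 mR/h

By the inverse-square law, scaling from 9.40 m to 24.9 m:
(9.40/24.9)² = 0.1425, so 153 × 0.1425 = 21.80 mR/h.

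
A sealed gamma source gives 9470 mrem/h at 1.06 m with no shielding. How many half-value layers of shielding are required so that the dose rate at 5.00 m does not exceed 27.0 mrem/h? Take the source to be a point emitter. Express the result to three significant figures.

3.98 half-value layers

At 5.00 m, distance alone gives 9470 × (1.06/5.00)² = 9470 × 0.04494 = 425.6 mrem/h.
Further attenuation needed: 425.6/27.0 = 15.76.
n = log₂(15.76) = 3.978 half-value layers.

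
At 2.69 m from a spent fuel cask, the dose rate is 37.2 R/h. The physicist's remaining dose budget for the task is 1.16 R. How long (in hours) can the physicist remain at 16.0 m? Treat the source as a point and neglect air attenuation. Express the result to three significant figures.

Applying the 1/r² law, rate at 16.0 m:
37.2 × (2.69/16.0)² = 37.2 × 0.02827 = 1.052 R/h.
Stay time = 1.16 R ÷ 1.052 R/h = 1.103 h.

1.10 h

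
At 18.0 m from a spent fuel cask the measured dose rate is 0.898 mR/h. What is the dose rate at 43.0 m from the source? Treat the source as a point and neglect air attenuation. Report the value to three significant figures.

Using I₁d₁² = I₂d₂², scaling from 18.0 m to 43.0 m:
(18.0/43.0)² = 0.1752, so 0.898 × 0.1752 = 0.1573 mR/h.

0.157 mR/h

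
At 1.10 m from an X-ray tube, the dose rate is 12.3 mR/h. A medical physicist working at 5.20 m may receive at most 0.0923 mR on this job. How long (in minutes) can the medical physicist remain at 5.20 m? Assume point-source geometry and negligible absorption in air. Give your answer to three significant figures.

Applying the 1/r² law, rate at 5.20 m:
(1.10/5.20)² = 0.04475, so 12.3 × 0.04475 = 0.5504 mR/h.
Stay time = 0.0923 mR ÷ 0.5504 mR/h = 0.1677 h = 10.06 min.

10.1 min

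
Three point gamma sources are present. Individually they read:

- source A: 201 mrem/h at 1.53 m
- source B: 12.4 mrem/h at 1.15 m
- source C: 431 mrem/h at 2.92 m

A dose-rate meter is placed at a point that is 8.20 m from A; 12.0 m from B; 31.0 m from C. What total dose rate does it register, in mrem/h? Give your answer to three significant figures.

10.9 mrem/h

Each source contributes Iᵢ·(dᵢ/rᵢ)²; contributions add.
A: 201 × (1.53/8.20)² = 6.998 mrem/h
B: 12.4 × (1.15/12.0)² = 0.1139 mrem/h
C: 431 × (2.92/31.0)² = 3.824 mrem/h
Total = 6.998 + 0.1139 + 3.824 = 10.94 mrem/h.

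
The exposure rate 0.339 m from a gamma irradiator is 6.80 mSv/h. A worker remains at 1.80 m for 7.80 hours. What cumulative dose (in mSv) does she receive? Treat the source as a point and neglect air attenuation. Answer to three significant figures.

1.88 mSv

Applying the 1/r² law, rate at 1.80 m:
6.80 × (0.339/1.80)² = 6.80 × 0.03547 = 0.2412 mSv/h.
Dose = rate × time = 0.2412 mSv/h × 7.800 h = 1.881 mSv.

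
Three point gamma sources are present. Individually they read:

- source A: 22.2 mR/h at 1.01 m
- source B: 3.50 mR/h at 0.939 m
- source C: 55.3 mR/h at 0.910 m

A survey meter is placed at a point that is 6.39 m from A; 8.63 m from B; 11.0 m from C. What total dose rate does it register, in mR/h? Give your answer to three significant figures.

0.975 mR/h

By superposition, sum each source's inverse-square contribution:
A: 22.2 × (1.01/6.39)² = 0.5546 mR/h
B: 3.50 × (0.939/8.63)² = 0.04144 mR/h
C: 55.3 × (0.910/11.0)² = 0.3785 mR/h
Total = 0.5546 + 0.04144 + 0.3785 = 0.9745 mR/h.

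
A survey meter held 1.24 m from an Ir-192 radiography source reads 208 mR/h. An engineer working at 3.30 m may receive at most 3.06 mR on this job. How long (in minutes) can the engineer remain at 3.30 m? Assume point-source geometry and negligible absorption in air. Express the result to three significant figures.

6.25 min

Since intensity falls as 1/r², rate at 3.30 m:
(1.24/3.30)² = 0.1412, so 208 × 0.1412 = 29.37 mR/h.
Stay time = 3.06 mR ÷ 29.37 mR/h = 0.1042 h = 6.252 min.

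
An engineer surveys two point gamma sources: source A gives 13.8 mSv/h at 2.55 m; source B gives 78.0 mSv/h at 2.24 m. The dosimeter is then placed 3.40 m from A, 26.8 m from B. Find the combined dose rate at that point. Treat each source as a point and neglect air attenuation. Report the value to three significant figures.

By superposition, sum each source's inverse-square contribution:
A: 13.8 × (2.55/3.40)² = 7.763 mSv/h
B: 78.0 × (2.24/26.8)² = 0.5449 mSv/h
Total = 7.763 + 0.5449 = 8.308 mSv/h.

8.31 mSv/h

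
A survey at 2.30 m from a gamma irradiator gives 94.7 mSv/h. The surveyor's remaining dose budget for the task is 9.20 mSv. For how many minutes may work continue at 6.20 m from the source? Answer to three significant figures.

Intensity scales as (d₁/d₂)², so rate at 6.20 m:
94.7 × (2.30/6.20)² = 94.7 × 0.1376 = 13.03 mSv/h.
Stay time = 9.20 mSv ÷ 13.03 mSv/h = 0.7061 h = 42.37 min.

42.4 min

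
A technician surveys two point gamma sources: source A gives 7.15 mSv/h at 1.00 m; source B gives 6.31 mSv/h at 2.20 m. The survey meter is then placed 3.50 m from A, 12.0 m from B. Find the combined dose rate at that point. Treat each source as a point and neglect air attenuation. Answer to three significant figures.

Each source contributes Iᵢ·(dᵢ/rᵢ)²; contributions add.
A: 7.15 × (1.00/3.50)² = 0.5837 mSv/h
B: 6.31 × (2.20/12.0)² = 0.2121 mSv/h
Total = 0.5837 + 0.2121 = 0.7958 mSv/h.

0.796 mSv/h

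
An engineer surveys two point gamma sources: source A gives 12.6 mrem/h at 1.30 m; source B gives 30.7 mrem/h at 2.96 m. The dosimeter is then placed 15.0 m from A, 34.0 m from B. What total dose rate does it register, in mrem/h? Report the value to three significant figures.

0.327 mrem/h

By superposition, sum each source's inverse-square contribution:
A: 12.6 × (1.30/15.0)² = 0.09464 mrem/h
B: 30.7 × (2.96/34.0)² = 0.2327 mrem/h
Total = 0.09464 + 0.2327 = 0.3273 mrem/h.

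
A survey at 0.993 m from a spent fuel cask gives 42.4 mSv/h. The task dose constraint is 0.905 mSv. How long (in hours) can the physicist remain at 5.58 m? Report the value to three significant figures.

0.674 h

Using I₁d₁² = I₂d₂², rate at 5.58 m:
(0.993/5.58)² = 0.03167, so 42.4 × 0.03167 = 1.343 mSv/h.
Stay time = 0.905 mSv ÷ 1.343 mSv/h = 0.6739 h.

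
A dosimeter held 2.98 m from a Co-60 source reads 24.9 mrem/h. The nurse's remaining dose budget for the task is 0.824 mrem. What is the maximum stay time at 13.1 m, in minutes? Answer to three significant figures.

Since intensity falls as 1/r², rate at 13.1 m:
(2.98/13.1)² = 0.05175, so 24.9 × 0.05175 = 1.289 mrem/h.
Stay time = 0.824 mrem ÷ 1.289 mrem/h = 0.6393 h = 38.36 min.

38.4 min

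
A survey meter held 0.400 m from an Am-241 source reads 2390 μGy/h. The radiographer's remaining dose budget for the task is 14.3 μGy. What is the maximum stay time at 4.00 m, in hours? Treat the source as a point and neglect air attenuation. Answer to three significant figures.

Intensity scales as (d₁/d₂)², so rate at 4.00 m:
(0.400/4.00)² = 0.01000, so 2390 × 0.01000 = 23.90 μGy/h.
Stay time = 14.3 μGy ÷ 23.90 μGy/h = 0.5983 h.

0.598 h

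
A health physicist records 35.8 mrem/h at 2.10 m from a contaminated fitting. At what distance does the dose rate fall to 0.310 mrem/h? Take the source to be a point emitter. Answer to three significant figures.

Since intensity falls as 1/r², d₂ = d₁·√(I₁/I₂).
I₁/I₂ = 35.8/0.310 = 115.5, so d₂ = 2.10 × √115.5 = 22.57 m.

22.6 m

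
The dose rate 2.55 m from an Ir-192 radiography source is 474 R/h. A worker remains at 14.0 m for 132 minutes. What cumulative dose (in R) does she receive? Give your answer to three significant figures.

Using I₁d₁² = I₂d₂², rate at 14.0 m:
(2.55/14.0)² = 0.03318, so 474 × 0.03318 = 15.73 R/h.
Dose = rate × time = 15.73 R/h × 2.200 h = 34.61 R.

34.6 R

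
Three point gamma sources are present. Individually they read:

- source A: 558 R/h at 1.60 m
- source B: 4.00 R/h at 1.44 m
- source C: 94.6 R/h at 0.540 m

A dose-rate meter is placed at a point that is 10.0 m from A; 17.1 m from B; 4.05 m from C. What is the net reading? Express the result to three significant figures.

Each source contributes Iᵢ·(dᵢ/rᵢ)²; contributions add.
A: 558 × (1.60/10.0)² = 14.28 R/h
B: 4.00 × (1.44/17.1)² = 0.02837 R/h
C: 94.6 × (0.540/4.05)² = 1.682 R/h
Total = 14.28 + 0.02837 + 1.682 = 15.99 R/h.

16.0 R/h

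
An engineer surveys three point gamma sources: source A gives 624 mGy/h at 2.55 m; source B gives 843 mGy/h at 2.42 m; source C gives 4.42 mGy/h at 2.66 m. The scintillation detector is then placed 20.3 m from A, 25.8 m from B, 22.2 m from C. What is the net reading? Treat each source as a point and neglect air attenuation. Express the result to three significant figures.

17.3 mGy/h

Each source contributes Iᵢ·(dᵢ/rᵢ)²; contributions add.
A: 624 × (2.55/20.3)² = 9.846 mGy/h
B: 843 × (2.42/25.8)² = 7.417 mGy/h
C: 4.42 × (2.66/22.2)² = 0.06346 mGy/h
Total = 9.846 + 7.417 + 0.06346 = 17.33 mGy/h.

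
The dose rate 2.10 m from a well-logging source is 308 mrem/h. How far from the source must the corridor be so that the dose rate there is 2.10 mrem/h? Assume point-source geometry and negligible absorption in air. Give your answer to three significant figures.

Using I₁d₁² = I₂d₂², d₂ = d₁·√(I₁/I₂).
I₁/I₂ = 308/2.10 = 146.7, so d₂ = 2.10 × √146.7 = 25.44 m.

25.4 m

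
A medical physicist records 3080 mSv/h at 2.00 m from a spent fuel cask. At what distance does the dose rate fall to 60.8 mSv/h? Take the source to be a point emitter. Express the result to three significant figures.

Since intensity falls as 1/r², d₂ = d₁·√(I₁/I₂).
I₁/I₂ = 3080/60.8 = 50.66, so d₂ = 2.00 × √50.66 = 14.24 m.

14.2 m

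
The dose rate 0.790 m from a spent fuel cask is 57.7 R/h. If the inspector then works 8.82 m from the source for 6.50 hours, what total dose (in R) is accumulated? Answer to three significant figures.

3.01 R

By the inverse-square law, rate at 8.82 m:
57.7 × (0.790/8.82)² = 57.7 × 0.008023 = 0.4629 R/h.
Dose = rate × time = 0.4629 R/h × 6.500 h = 3.009 R.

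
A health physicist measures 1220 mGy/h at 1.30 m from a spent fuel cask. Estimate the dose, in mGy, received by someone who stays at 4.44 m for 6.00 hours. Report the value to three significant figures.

By the inverse-square law, rate at 4.44 m:
(1.30/4.44)² = 0.08573, so 1220 × 0.08573 = 104.6 mGy/h.
Dose = rate × time = 104.6 mGy/h × 6.000 h = 627.6 mGy.

628 mGy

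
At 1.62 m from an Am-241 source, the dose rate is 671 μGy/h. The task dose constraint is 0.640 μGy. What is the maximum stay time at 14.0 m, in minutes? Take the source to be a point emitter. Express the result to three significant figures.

4.27 min

Intensity scales as (d₁/d₂)², so rate at 14.0 m:
671 × (1.62/14.0)² = 671 × 0.01339 = 8.985 μGy/h.
Stay time = 0.640 μGy ÷ 8.985 μGy/h = 0.07123 h = 4.274 min.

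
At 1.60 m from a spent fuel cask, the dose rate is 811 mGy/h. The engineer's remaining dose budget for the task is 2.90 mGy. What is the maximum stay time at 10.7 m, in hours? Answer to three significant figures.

0.160 h

Using I₁d₁² = I₂d₂², rate at 10.7 m:
811 × (1.60/10.7)² = 811 × 0.02236 = 18.13 mGy/h.
Stay time = 2.90 mGy ÷ 18.13 mGy/h = 0.1600 h.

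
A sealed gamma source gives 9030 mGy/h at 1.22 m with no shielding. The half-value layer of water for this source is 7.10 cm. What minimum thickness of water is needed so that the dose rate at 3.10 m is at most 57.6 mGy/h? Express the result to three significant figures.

32.7 cm

At 3.10 m, distance alone gives 9030 × (1.22/3.10)² = 9030 × 0.1549 = 1399 mGy/h.
Further attenuation needed: 1399/57.6 = 24.29.
n = log₂(24.29) = 4.602 half-value layers.
Thickness = 4.602 × 7.10 cm = 32.67 cm.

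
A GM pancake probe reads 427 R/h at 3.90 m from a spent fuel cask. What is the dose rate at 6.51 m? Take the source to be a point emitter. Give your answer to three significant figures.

153 R/h

By the inverse-square law, the rate at 6.51 m is
(3.90/6.51)² = 0.3589, so 427 × 0.3589 = 153.3 R/h.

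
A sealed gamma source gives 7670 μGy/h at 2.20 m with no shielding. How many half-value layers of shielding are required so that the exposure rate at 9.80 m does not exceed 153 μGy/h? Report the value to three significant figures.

At 9.80 m, distance alone gives (2.20/9.80)² = 0.05040, so 7670 × 0.05040 = 386.6 μGy/h.
Further attenuation needed: 386.6/153 = 2.527.
n = log₂(2.527) = 1.337 half-value layers.

1.34 half-value layers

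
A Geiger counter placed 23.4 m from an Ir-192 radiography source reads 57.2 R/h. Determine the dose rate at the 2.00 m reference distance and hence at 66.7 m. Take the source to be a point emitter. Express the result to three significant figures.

Using I₁d₁² = I₂d₂²,
At 2.00 m: (23.4/2.00)² = 136.9, so 57.2 × 136.9 = 7831 R/h
At 66.7 m: 7831 × (2.00/66.7)² = 7831 × 0.0008991 = 7.041 R/h.

7830 R/h; 7.04 R/h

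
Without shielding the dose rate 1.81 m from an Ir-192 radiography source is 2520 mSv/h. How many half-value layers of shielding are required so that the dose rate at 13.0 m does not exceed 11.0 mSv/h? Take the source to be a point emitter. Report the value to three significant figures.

At 13.0 m, distance alone gives (1.81/13.0)² = 0.01939, so 2520 × 0.01939 = 48.86 mSv/h.
Further attenuation needed: 48.86/11.0 = 4.442.
n = log₂(4.442) = 2.151 half-value layers.

2.15 half-value layers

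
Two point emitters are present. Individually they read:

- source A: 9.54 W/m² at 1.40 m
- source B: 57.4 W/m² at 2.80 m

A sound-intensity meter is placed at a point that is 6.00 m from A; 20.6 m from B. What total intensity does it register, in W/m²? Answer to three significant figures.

By superposition, sum each source's inverse-square contribution:
A: 9.54 × (1.40/6.00)² = 0.5194 W/m²
B: 57.4 × (2.80/20.6)² = 1.060 W/m²
Total = 0.5194 + 1.060 = 1.579 W/m².

1.58 W/m²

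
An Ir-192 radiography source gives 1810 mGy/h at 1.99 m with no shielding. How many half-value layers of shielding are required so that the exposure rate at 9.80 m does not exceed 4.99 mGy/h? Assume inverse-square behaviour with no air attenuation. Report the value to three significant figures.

3.90 half-value layers

At 9.80 m, distance alone gives 1810 × (1.99/9.80)² = 1810 × 0.04123 = 74.63 mGy/h.
Further attenuation needed: 74.63/4.99 = 14.96.
n = log₂(14.96) = 3.903 half-value layers.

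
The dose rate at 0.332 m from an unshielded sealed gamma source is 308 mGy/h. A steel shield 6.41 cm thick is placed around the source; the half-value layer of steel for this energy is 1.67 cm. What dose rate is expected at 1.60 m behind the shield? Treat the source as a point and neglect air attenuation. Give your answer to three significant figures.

0.927 mGy/h

Distance alone: 308 × (0.332/1.60)² = 308 × 0.04306 = 13.26 mGy/h.
Shield: 6.41/1.67 = 3.838 half-value layers → attenuation 2^(−3.838) = 0.06993.
Combined: 13.26 × 0.06993 = 0.9273 mGy/h.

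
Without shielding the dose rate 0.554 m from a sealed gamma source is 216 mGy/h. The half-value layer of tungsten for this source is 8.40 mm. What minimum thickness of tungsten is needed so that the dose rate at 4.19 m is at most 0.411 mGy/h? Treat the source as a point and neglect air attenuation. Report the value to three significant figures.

26.9 mm

At 4.19 m, distance alone gives 216 × (0.554/4.19)² = 216 × 0.01748 = 3.776 mGy/h.
Further attenuation needed: 3.776/0.411 = 9.187.
n = log₂(9.187) = 3.200 half-value layers.
Thickness = 3.200 × 8.40 mm = 26.88 mm.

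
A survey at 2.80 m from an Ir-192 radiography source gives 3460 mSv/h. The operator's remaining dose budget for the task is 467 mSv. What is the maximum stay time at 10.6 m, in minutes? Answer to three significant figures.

116 min

Applying the 1/r² law, rate at 10.6 m:
(2.80/10.6)² = 0.06978, so 3460 × 0.06978 = 241.4 mSv/h.
Stay time = 467 mSv ÷ 241.4 mSv/h = 1.935 h = 116.1 min.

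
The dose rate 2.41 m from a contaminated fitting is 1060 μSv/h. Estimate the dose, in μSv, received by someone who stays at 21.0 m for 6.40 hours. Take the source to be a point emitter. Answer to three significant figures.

89.3 μSv

Applying the 1/r² law, rate at 21.0 m:
(2.41/21.0)² = 0.01317, so 1060 × 0.01317 = 13.96 μSv/h.
Dose = rate × time = 13.96 μSv/h × 6.400 h = 89.34 μSv.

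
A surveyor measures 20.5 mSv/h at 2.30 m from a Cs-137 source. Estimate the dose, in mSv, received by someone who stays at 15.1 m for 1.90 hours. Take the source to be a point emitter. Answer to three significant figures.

0.904 mSv

Applying the 1/r² law, rate at 15.1 m:
(2.30/15.1)² = 0.02320, so 20.5 × 0.02320 = 0.4756 mSv/h.
Dose = rate × time = 0.4756 mSv/h × 1.900 h = 0.9036 mSv.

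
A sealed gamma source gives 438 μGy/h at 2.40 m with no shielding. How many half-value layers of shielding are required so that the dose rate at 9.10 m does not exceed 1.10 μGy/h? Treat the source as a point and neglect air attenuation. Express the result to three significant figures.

4.79 half-value layers

At 9.10 m, distance alone gives (2.40/9.10)² = 0.06956, so 438 × 0.06956 = 30.47 μGy/h.
Further attenuation needed: 30.47/1.10 = 27.70.
n = log₂(27.70) = 4.792 half-value layers.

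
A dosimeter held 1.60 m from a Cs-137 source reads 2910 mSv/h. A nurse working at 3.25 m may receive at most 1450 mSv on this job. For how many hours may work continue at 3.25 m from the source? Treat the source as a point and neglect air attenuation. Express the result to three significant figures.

2.06 h

By the inverse-square law, rate at 3.25 m:
2910 × (1.60/3.25)² = 2910 × 0.2424 = 705.4 mSv/h.
Stay time = 1450 mSv ÷ 705.4 mSv/h = 2.056 h.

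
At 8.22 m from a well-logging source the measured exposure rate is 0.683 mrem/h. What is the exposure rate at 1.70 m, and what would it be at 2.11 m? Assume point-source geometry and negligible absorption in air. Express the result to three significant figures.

16.0 mrem/h; 10.4 mrem/h

Applying the 1/r² law,
At 1.70 m: 0.683 × (8.22/1.70)² = 0.683 × 23.38 = 15.97 mrem/h
At 2.11 m: (1.70/2.11)² = 0.6491, so 15.97 × 0.6491 = 10.37 mrem/h.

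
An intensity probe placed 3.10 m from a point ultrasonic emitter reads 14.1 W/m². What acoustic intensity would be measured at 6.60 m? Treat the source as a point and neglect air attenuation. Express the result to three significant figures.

3.11 W/m²

Applying the 1/r² law, scaling from 3.10 m to 6.60 m:
14.1 × (3.10/6.60)² = 14.1 × 0.2206 = 3.110 W/m².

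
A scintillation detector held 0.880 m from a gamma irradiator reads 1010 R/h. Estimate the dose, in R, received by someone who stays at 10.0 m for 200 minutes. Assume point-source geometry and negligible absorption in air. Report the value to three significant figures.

26.1 R

Applying the 1/r² law, rate at 10.0 m:
1010 × (0.880/10.0)² = 1010 × 0.007744 = 7.821 R/h.
Dose = rate × time = 7.821 R/h × 3.333 h = 26.07 R.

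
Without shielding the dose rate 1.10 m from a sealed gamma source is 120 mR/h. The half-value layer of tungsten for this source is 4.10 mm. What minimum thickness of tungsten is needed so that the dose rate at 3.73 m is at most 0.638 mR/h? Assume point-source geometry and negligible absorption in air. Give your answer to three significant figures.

16.5 mm

At 3.73 m, distance alone gives (1.10/3.73)² = 0.08697, so 120 × 0.08697 = 10.44 mR/h.
Further attenuation needed: 10.44/0.638 = 16.36.
n = log₂(16.36) = 4.032 half-value layers.
Thickness = 4.032 × 4.10 mm = 16.53 mm.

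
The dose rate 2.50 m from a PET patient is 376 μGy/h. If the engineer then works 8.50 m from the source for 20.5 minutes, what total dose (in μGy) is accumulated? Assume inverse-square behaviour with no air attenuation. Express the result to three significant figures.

Using I₁d₁² = I₂d₂², rate at 8.50 m:
376 × (2.50/8.50)² = 376 × 0.08651 = 32.53 μGy/h.
Dose = rate × time = 32.53 μGy/h × 0.3417 h = 11.12 μGy.

11.1 μGy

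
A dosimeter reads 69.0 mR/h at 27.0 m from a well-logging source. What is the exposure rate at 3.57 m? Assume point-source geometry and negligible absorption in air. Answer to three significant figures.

3950 mR/h

By the inverse-square law, the rate at 3.57 m is
(27.0/3.57)² = 57.20, so 69.0 × 57.20 = 3947 mR/h.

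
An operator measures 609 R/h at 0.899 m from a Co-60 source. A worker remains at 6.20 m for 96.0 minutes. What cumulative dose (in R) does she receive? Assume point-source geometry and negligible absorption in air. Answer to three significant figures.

Intensity scales as (d₁/d₂)², so rate at 6.20 m:
(0.899/6.20)² = 0.02102, so 609 × 0.02102 = 12.80 R/h.
Dose = rate × time = 12.80 R/h × 1.600 h = 20.48 R.

20.5 R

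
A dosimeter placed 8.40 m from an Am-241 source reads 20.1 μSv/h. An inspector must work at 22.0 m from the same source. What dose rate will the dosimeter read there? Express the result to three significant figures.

2.93 μSv/h

Using I₁d₁² = I₂d₂², scaling from 8.40 m to 22.0 m:
(8.40/22.0)² = 0.1458, so 20.1 × 0.1458 = 2.931 μSv/h.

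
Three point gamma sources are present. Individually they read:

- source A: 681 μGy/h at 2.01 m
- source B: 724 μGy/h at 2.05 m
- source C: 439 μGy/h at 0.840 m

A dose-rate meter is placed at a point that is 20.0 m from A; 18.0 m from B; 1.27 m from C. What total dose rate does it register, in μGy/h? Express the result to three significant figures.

208 μGy/h

Each source contributes Iᵢ·(dᵢ/rᵢ)²; contributions add.
A: 681 × (2.01/20.0)² = 6.878 μGy/h
B: 724 × (2.05/18.0)² = 9.391 μGy/h
C: 439 × (0.840/1.27)² = 192.1 μGy/h
Total = 6.878 + 9.391 + 192.1 = 208.4 μGy/h.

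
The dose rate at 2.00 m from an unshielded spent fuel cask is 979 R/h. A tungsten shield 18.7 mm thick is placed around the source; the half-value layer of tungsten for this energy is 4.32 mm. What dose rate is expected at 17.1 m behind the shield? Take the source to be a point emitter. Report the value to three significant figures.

0.666 R/h

Distance alone: 979 × (2.00/17.1)² = 979 × 0.01368 = 13.39 R/h.
Shield: 18.7/4.32 = 4.329 half-value layers → attenuation 2^(−4.329) = 0.04976.
Combined: 13.39 × 0.04976 = 0.6663 R/h.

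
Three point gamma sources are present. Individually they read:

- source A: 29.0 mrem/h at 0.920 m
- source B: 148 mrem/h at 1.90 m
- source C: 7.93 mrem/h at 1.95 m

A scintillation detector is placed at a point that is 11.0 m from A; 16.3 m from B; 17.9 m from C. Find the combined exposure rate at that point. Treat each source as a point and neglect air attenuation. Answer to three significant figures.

2.31 mrem/h

Each source contributes Iᵢ·(dᵢ/rᵢ)²; contributions add.
A: 29.0 × (0.920/11.0)² = 0.2029 mrem/h
B: 148 × (1.90/16.3)² = 2.011 mrem/h
C: 7.93 × (1.95/17.9)² = 0.09411 mrem/h
Total = 0.2029 + 2.011 + 0.09411 = 2.308 mrem/h.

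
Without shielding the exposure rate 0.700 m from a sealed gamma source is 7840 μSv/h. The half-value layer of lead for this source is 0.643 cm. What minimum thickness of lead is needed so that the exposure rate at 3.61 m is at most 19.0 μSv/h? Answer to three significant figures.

2.54 cm

At 3.61 m, distance alone gives 7840 × (0.700/3.61)² = 7840 × 0.03760 = 294.8 μSv/h.
Further attenuation needed: 294.8/19.0 = 15.52.
n = log₂(15.52) = 3.956 half-value layers.
Thickness = 3.956 × 0.643 cm = 2.544 cm.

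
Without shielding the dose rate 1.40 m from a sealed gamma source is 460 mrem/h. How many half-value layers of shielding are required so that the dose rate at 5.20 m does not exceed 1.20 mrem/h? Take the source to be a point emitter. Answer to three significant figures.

At 5.20 m, distance alone gives 460 × (1.40/5.20)² = 460 × 0.07249 = 33.35 mrem/h.
Further attenuation needed: 33.35/1.20 = 27.79.
n = log₂(27.79) = 4.796 half-value layers.

4.80 half-value layers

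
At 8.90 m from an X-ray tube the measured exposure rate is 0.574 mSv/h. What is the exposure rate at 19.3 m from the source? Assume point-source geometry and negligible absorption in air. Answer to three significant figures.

Applying the 1/r² law, scaling from 8.90 m to 19.3 m:
(8.90/19.3)² = 0.2127, so 0.574 × 0.2127 = 0.1221 mSv/h.

0.122 mSv/h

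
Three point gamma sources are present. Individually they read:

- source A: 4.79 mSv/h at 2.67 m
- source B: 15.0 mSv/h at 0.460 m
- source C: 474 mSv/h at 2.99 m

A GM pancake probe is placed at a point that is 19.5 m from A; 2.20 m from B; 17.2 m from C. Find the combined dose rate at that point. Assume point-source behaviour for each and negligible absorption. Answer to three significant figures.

Each source contributes Iᵢ·(dᵢ/rᵢ)²; contributions add.
A: 4.79 × (2.67/19.5)² = 0.08980 mSv/h
B: 15.0 × (0.460/2.20)² = 0.6558 mSv/h
C: 474 × (2.99/17.2)² = 14.32 mSv/h
Total = 0.08980 + 0.6558 + 14.32 = 15.07 mSv/h.

15.1 mSv/h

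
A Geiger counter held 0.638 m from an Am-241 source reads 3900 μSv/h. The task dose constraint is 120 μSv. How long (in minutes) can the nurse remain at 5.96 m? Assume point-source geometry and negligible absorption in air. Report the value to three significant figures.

By the inverse-square law, rate at 5.96 m:
3900 × (0.638/5.96)² = 3900 × 0.01146 = 44.69 μSv/h.
Stay time = 120 μSv ÷ 44.69 μSv/h = 2.685 h = 161.1 min.

161 min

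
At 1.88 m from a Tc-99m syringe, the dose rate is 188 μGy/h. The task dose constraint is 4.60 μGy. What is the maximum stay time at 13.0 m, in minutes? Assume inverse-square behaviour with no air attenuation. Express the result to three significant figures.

Since intensity falls as 1/r², rate at 13.0 m:
(1.88/13.0)² = 0.02091, so 188 × 0.02091 = 3.931 μGy/h.
Stay time = 4.60 μGy ÷ 3.931 μGy/h = 1.170 h = 70.20 min.

70.2 min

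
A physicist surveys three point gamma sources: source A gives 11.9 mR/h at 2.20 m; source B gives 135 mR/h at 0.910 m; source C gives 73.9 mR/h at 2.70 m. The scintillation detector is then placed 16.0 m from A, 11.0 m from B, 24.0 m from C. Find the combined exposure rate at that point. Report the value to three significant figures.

2.08 mR/h

By superposition, sum each source's inverse-square contribution:
A: 11.9 × (2.20/16.0)² = 0.2250 mR/h
B: 135 × (0.910/11.0)² = 0.9239 mR/h
C: 73.9 × (2.70/24.0)² = 0.9353 mR/h
Total = 0.2250 + 0.9239 + 0.9353 = 2.084 mR/h.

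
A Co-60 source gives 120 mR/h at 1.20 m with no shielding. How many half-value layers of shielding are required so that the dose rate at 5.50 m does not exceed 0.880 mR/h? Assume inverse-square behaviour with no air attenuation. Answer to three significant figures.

At 5.50 m, distance alone gives (1.20/5.50)² = 0.04760, so 120 × 0.04760 = 5.712 mR/h.
Further attenuation needed: 5.712/0.880 = 6.491.
n = log₂(6.491) = 2.698 half-value layers.

2.70 half-value layers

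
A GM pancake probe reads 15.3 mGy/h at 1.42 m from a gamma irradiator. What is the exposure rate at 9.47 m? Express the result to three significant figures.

0.344 mGy/h

Since intensity falls as 1/r², the rate at 9.47 m is
15.3 × (1.42/9.47)² = 15.3 × 0.02248 = 0.3439 mGy/h.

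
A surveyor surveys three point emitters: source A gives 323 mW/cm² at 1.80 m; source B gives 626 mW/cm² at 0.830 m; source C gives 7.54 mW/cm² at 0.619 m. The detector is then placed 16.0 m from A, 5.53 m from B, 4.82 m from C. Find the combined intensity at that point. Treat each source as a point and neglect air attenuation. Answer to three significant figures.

18.3 mW/cm²

By superposition, sum each source's inverse-square contribution:
A: 323 × (1.80/16.0)² = 4.088 mW/cm²
B: 626 × (0.830/5.53)² = 14.10 mW/cm²
C: 7.54 × (0.619/4.82)² = 0.1244 mW/cm²
Total = 4.088 + 14.10 + 0.1244 = 18.31 mW/cm².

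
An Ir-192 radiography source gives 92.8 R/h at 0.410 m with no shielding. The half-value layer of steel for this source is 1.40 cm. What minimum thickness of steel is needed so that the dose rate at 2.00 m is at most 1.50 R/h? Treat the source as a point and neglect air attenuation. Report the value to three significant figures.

1.93 cm

At 2.00 m, distance alone gives (0.410/2.00)² = 0.04202, so 92.8 × 0.04202 = 3.899 R/h.
Further attenuation needed: 3.899/1.50 = 2.599.
n = log₂(2.599) = 1.378 half-value layers.
Thickness = 1.378 × 1.40 cm = 1.929 cm.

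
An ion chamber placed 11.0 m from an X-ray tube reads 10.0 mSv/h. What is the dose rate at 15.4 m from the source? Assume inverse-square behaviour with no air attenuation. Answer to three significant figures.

5.10 mSv/h

Applying the 1/r² law, scaling from 11.0 m to 15.4 m:
10.0 × (11.0/15.4)² = 10.0 × 0.5102 = 5.102 mSv/h.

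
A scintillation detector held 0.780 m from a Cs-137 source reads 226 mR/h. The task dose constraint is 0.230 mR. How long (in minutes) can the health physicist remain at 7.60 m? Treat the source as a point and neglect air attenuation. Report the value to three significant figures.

Using I₁d₁² = I₂d₂², rate at 7.60 m:
226 × (0.780/7.60)² = 226 × 0.01053 = 2.380 mR/h.
Stay time = 0.230 mR ÷ 2.380 mR/h = 0.09664 h = 5.798 min.

5.80 min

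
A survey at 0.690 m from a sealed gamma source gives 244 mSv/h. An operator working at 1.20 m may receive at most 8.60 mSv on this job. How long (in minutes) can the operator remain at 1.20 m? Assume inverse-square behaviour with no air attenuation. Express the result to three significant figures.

6.40 min

Applying the 1/r² law, rate at 1.20 m:
(0.690/1.20)² = 0.3306, so 244 × 0.3306 = 80.67 mSv/h.
Stay time = 8.60 mSv ÷ 80.67 mSv/h = 0.1066 h = 6.396 min.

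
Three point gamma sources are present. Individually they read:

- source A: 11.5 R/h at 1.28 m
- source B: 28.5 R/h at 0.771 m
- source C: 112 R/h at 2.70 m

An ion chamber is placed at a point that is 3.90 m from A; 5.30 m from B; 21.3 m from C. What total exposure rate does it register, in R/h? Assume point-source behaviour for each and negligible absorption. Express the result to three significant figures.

Each source contributes Iᵢ·(dᵢ/rᵢ)²; contributions add.
A: 11.5 × (1.28/3.90)² = 1.239 R/h
B: 28.5 × (0.771/5.30)² = 0.6031 R/h
C: 112 × (2.70/21.3)² = 1.800 R/h
Total = 1.239 + 0.6031 + 1.800 = 3.642 R/h.

3.64 R/h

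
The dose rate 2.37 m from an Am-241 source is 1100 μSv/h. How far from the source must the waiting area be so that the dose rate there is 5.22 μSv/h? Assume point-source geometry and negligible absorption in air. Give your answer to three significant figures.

By the inverse-square law, d₂ = d₁·√(I₁/I₂).
I₁/I₂ = 1100/5.22 = 210.7, so d₂ = 2.37 × √210.7 = 34.40 m.

34.4 m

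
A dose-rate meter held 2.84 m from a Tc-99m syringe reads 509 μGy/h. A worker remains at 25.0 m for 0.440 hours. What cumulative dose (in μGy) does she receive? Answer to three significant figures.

2.89 μGy

Applying the 1/r² law, rate at 25.0 m:
509 × (2.84/25.0)² = 509 × 0.01290 = 6.566 μGy/h.
Dose = rate × time = 6.566 μGy/h × 0.4400 h = 2.889 μGy.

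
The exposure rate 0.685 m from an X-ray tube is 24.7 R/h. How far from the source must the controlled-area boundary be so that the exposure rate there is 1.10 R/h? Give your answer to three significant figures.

Since intensity falls as 1/r², d₂ = d₁·√(I₁/I₂).
I₁/I₂ = 24.7/1.10 = 22.45, so d₂ = 0.685 × √22.45 = 3.246 m.

3.25 m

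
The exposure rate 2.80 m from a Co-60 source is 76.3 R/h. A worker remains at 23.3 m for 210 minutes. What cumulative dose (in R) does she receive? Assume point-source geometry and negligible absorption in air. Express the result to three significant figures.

3.86 R

Applying the 1/r² law, rate at 23.3 m:
76.3 × (2.80/23.3)² = 76.3 × 0.01444 = 1.102 R/h.
Dose = rate × time = 1.102 R/h × 3.500 h = 3.857 R.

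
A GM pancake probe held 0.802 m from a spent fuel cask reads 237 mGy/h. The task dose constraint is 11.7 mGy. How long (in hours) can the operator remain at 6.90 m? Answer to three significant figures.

3.65 h

Intensity scales as (d₁/d₂)², so rate at 6.90 m:
237 × (0.802/6.90)² = 237 × 0.01351 = 3.202 mGy/h.
Stay time = 11.7 mGy ÷ 3.202 mGy/h = 3.654 h.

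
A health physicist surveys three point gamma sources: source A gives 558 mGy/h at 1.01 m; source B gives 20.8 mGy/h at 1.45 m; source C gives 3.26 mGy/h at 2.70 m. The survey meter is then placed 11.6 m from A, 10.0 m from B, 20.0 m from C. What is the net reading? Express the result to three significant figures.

Each source contributes Iᵢ·(dᵢ/rᵢ)²; contributions add.
A: 558 × (1.01/11.6)² = 4.230 mGy/h
B: 20.8 × (1.45/10.0)² = 0.4373 mGy/h
C: 3.26 × (2.70/20.0)² = 0.05941 mGy/h
Total = 4.230 + 0.4373 + 0.05941 = 4.727 mGy/h.

4.73 mGy/h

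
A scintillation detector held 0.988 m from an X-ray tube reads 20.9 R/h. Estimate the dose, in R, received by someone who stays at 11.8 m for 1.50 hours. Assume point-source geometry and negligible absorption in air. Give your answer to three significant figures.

Using I₁d₁² = I₂d₂², rate at 11.8 m:
(0.988/11.8)² = 0.007011, so 20.9 × 0.007011 = 0.1465 R/h.
Dose = rate × time = 0.1465 R/h × 1.500 h = 0.2198 R.

0.220 R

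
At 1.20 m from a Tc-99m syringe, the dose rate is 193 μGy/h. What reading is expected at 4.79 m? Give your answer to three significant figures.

Using I₁d₁² = I₂d₂², the rate at 4.79 m is
(1.20/4.79)² = 0.06276, so 193 × 0.06276 = 12.11 μGy/h.

12.1 μGy/h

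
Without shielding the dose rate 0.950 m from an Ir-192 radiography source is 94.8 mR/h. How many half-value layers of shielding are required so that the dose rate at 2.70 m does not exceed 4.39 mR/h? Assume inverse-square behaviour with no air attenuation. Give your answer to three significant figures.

1.42 half-value layers

At 2.70 m, distance alone gives 94.8 × (0.950/2.70)² = 94.8 × 0.1238 = 11.74 mR/h.
Further attenuation needed: 11.74/4.39 = 2.674.
n = log₂(2.674) = 1.419 half-value layers.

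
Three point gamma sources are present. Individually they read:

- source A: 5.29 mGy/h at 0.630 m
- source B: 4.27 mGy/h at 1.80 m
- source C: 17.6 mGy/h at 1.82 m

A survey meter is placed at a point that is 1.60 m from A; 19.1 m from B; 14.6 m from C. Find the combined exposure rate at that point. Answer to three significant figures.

1.13 mGy/h

By superposition, sum each source's inverse-square contribution:
A: 5.29 × (0.630/1.60)² = 0.8202 mGy/h
B: 4.27 × (1.80/19.1)² = 0.03792 mGy/h
C: 17.6 × (1.82/14.6)² = 0.2735 mGy/h
Total = 0.8202 + 0.03792 + 0.2735 = 1.132 mGy/h.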